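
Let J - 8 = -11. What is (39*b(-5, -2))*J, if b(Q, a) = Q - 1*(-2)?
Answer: 351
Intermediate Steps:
b(Q, a) = 2 + Q (b(Q, a) = Q + 2 = 2 + Q)
J = -3 (J = 8 - 11 = -3)
(39*b(-5, -2))*J = (39*(2 - 5))*(-3) = (39*(-3))*(-3) = -117*(-3) = 351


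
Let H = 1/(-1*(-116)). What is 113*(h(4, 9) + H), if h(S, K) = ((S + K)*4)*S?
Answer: 2726577/116 ≈ 23505.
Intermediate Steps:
h(S, K) = S*(4*K + 4*S) (h(S, K) = ((K + S)*4)*S = (4*K + 4*S)*S = S*(4*K + 4*S))
H = 1/116 ≈ 0.0086207
113*(h(4, 9) + H) = 113*(4*4*(9 + 4) + 1/116) = 113*(4*4*13 + 1/116) = 113*(208 + 1/116) = 113*(24129/116) = 2726577/116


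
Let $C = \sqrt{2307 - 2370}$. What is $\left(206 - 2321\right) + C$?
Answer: $-2115 + 3 i \sqrt{7} \approx -2115.0 + 7.9373 i$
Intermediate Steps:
$C = 3 i \sqrt{7}$ ($C = \sqrt{-63} = 3 i \sqrt{7} \approx 7.9373 i$)
$\left(206 - 2321\right) + C = \left(206 - 2321\right) + 3 i \sqrt{7} = -2115 + 3 i \sqrt{7}$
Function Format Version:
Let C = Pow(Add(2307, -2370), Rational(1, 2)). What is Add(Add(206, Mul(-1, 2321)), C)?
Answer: Add(-2115, Mul(3, I, Pow(7, Rational(1, 2)))) ≈ Add(-2115.0, Mul(7.9373, I))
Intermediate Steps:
C = Mul(3, I, Pow(7, Rational(1, 2))) (C = Pow(-63, Rational(1, 2)) = Mul(3, I, Pow(7, Rational(1, 2))) ≈ Mul(7.9373, I))
Add(Add(206, Mul(-1, 2321)), C) = Add(Add(206, Mul(-1, 2321)), Mul(3, I, Pow(7, Rational(1, 2)))) = Add(Add(206, -2321), Mul(3, I, Pow(7, Rational(1, 2)))) = Add(-2115, Mul(3, I, Pow(7, Rational(1, 2))))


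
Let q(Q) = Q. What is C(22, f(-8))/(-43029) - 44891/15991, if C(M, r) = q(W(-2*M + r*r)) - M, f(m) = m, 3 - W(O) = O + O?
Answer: -1930671370/688076739 ≈ -2.8059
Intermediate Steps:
W(O) = 3 - 2*O (W(O) = 3 - (O + O) = 3 - 2*O)
C(M, r) = 3 - 2*r**2 + 3*M (C(M, r) = (3 - 2*(-2*M + r*r)) - M = (3 - 2*(-2*M + r**2)) - M = (3 - 2*(r**2 - 2*M)) - M = (3 + (-2*r**2 + 4*M)) - M = (3 - 2*r**2 + 4*M) - M = 3 - 2*r**2 + 3*M)
C(22, f(-8))/(-43029) - 44891/15991 = (3 - 2*(-8)**2 + 3*22)/(-43029) - 44891/15991 = (3 - 2*64 + 66)*(-1/43029) - 44891*1/15991 = (3 - 128 + 66)*(-1/43029) - 44891/15991 = -59*(-1/43029) - 44891/15991 = 59/43029 - 44891/15991 = -1930671370/688076739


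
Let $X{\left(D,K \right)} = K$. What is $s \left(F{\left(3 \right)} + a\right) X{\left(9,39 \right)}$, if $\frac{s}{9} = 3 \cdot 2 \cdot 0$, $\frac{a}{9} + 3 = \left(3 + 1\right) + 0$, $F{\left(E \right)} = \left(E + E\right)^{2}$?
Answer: $0$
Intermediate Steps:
$F{\left(E \right)} = 4 E^{2}$ ($F{\left(E \right)} = \left(2 E\right)^{2} = 4 E^{2}$)
$a = 9$ ($a = -27 + 9 \left(\left(3 + 1\right) + 0\right) = -27 + 9 \left(4 + 0\right) = -27 + 9 \cdot 4 = -27 + 36 = 9$)
$s = 0$ ($s = 9 \cdot 3 \cdot 2 \cdot 0 = 9 \cdot 6 \cdot 0 = 9 \cdot 0 = 0$)
$s \left(F{\left(3 \right)} + a\right) X{\left(9,39 \right)} = 0 \left(4 \cdot 3^{2} + 9\right) 39 = 0 \left(4 \cdot 9 + 9\right) 39 = 0 \left(36 + 9\right) 39 = 0 \cdot 45 \cdot 39 = 0 \cdot 39 = 0$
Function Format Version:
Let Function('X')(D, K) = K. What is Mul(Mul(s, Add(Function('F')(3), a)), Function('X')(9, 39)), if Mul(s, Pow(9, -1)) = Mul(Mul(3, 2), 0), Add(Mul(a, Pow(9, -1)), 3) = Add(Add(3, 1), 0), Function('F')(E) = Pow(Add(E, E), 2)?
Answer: 0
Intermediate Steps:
Function('F')(E) = Mul(4, Pow(E, 2)) (Function('F')(E) = Pow(Mul(2, E), 2) = Mul(4, Pow(E, 2)))
a = 9 (a = Add(-27, Mul(9, Add(Add(3, 1), 0))) = Add(-27, Mul(9, Add(4, 0))) = Add(-27, Mul(9, 4)) = Add(-27, 36) = 9)
s = 0 (s = Mul(9, Mul(Mul(3, 2), 0)) = Mul(9, Mul(6, 0)) = Mul(9, 0) = 0)
Mul(Mul(s, Add(Function('F')(3), a)), Function('X')(9, 39)) = Mul(Mul(0, Add(Mul(4, Pow(3, 2)), 9)), 39) = Mul(Mul(0, Add(Mul(4, 9), 9)), 39) = Mul(Mul(0, Add(36, 9)), 39) = Mul(Mul(0, 45), 39) = Mul(0, 39) = 0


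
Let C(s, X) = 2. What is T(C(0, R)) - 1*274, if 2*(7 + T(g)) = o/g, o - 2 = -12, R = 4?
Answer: -567/2 ≈ -283.50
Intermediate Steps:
o = -10 (o = 2 - 12 = -10)
T(g) = -7 - 5/g (T(g) = -7 + (-10/g)/2 = -7 - 5/g)
T(C(0, R)) - 1*274 = (-7 - 5/2) - 1*274 = (-7 - 5*½) - 274 = (-7 - 5/2) - 274 = -19/2 - 274 = -567/2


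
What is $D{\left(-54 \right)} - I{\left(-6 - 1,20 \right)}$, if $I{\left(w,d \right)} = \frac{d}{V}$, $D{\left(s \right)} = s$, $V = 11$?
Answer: $- \frac{614}{11} \approx -55.818$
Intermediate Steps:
$I{\left(w,d \right)} = \frac{d}{11}$
$D{\left(-54 \right)} - I{\left(-6 - 1,20 \right)} = -54 - \frac{1}{11} \cdot 20 = -54 - \frac{20}{11} = - \frac{614}{11}$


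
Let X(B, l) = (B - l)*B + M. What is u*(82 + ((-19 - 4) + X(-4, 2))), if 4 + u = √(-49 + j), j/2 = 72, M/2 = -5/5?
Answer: -324 + 81*√95 ≈ 465.49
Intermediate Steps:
M = -2 (M = 2*(-5/5) = 2*(-5*⅕) = 2*(-1) = -2)
j = 144 (j = 2*72 = 144)
X(B, l) = -2 + B*(B - l) (X(B, l) = (B - l)*B - 2 = B*(B - l) - 2 = -2 + B*(B - l))
u = -4 + √95 (u = -4 + √(-49 + 144) = -4 + √95 ≈ 5.7468)
u*(82 + ((-19 - 4) + X(-4, 2))) = (-4 + √95)*(82 + ((-19 - 4) + (-2 + (-4)² - 1*(-4)*2))) = (-4 + √95)*(82 + (-23 + (-2 + 16 + 8))) = (-4 + √95)*(82 + (-23 + 22)) = (-4 + √95)*(82 - 1) = (-4 + √95)*81 = -324 + 81*√95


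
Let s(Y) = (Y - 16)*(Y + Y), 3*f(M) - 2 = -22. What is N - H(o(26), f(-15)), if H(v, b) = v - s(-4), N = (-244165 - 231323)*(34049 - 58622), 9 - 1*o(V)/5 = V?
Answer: 11684166869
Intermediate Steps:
f(M) = -20/3 (f(M) = ⅔ + (⅓)*(-22) = ⅔ - 22/3 = -20/3)
s(Y) = 2*Y*(-16 + Y) (s(Y) = (-16 + Y)*(2*Y) = 2*Y*(-16 + Y))
o(V) = 45 - 5*V
N = 11684166624 (N = -475488*(-24573) = 11684166624)
H(v, b) = -160 + v (H(v, b) = v - 2*(-4)*(-16 - 4) = v - 2*(-4)*(-20) = v - 1*160 = v - 160 = -160 + v)
N - H(o(26), f(-15)) = 11684166624 - (-160 + (45 - 5*26)) = 11684166624 - (-160 + (45 - 130)) = 11684166624 - (-160 - 85) = 11684166624 - 1*(-245) = 11684166624 + 245 = 11684166869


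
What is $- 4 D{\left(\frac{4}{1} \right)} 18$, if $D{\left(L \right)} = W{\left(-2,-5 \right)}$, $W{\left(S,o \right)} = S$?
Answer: $144$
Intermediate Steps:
$D{\left(L \right)} = -2$
$- 4 D{\left(\frac{4}{1} \right)} 18 = \left(-4\right) \left(-2\right) 18 = 8 \cdot 18 = 144$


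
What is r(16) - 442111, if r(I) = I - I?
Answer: -442111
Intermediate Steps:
r(I) = 0
r(16) - 442111 = 0 - 442111 = -442111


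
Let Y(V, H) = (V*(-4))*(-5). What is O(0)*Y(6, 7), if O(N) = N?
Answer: 0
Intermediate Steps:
Y(V, H) = 20*V (Y(V, H) = -4*V*(-5) = 20*V)
O(0)*Y(6, 7) = 0*(20*6) = 0*120 = 0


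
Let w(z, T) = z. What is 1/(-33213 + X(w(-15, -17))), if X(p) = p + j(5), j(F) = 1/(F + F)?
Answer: -10/332279 ≈ -3.0095e-5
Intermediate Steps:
j(F) = 1/(2*F)
X(p) = ⅒ + p (X(p) = p + (½)/5 = p + (½)*(⅕) = p + ⅒ = ⅒ + p)
1/(-33213 + X(w(-15, -17))) = 1/(-33213 + (⅒ - 15)) = 1/(-33213 - 149/10) = 1/(-332279/10) = -10/332279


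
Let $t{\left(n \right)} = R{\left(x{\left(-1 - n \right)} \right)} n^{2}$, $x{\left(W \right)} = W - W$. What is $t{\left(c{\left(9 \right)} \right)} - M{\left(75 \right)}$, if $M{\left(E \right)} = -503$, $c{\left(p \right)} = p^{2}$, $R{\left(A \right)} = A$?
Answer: $503$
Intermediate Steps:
$x{\left(W \right)} = 0$
$t{\left(n \right)} = 0$ ($t{\left(n \right)} = 0 n^{2} = 0$)
$t{\left(c{\left(9 \right)} \right)} - M{\left(75 \right)} = 0 - -503 = 0 + 503 = 503$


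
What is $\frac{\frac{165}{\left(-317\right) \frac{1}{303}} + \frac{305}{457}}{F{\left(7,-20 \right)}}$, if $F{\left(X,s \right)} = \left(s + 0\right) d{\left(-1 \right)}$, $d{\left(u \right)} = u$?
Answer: $- \frac{2275103}{289738} \approx -7.8523$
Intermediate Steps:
$F{\left(X,s \right)} = - s$ ($F{\left(X,s \right)} = \left(s + 0\right) \left(-1\right) = s \left(-1\right) = - s$)
$\frac{\frac{165}{\left(-317\right) \frac{1}{303}} + \frac{305}{457}}{F{\left(7,-20 \right)}} = \frac{\frac{165}{\left(-317\right) \frac{1}{303}} + \frac{305}{457}}{\left(-1\right) \left(-20\right)} = \frac{\frac{165}{\left(-317\right) \frac{1}{303}} + 305 \cdot \frac{1}{457}}{20} = \left(\frac{165}{- \frac{317}{303}} + \frac{305}{457}\right) \frac{1}{20} = \left(165 \left(- \frac{303}{317}\right) + \frac{305}{457}\right) \frac{1}{20} = \left(- \frac{49995}{317} + \frac{305}{457}\right) \frac{1}{20} = \left(- \frac{22751030}{144869}\right) \frac{1}{20} = - \frac{2275103}{289738}$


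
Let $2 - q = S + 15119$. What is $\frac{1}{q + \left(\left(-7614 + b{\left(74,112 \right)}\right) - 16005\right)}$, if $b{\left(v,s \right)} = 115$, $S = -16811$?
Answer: $- \frac{1}{21810} \approx -4.5851 \cdot 10^{-5}$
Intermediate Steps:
$q = 1694$ ($q = 2 - \left(-16811 + 15119\right) = 2 - -1692 = 2 + 1692 = 1694$)
$\frac{1}{q + \left(\left(-7614 + b{\left(74,112 \right)}\right) - 16005\right)} = \frac{1}{1694 + \left(\left(-7614 + 115\right) - 16005\right)} = \frac{1}{1694 - 23504} = \frac{1}{-21810} = - \frac{1}{21810}$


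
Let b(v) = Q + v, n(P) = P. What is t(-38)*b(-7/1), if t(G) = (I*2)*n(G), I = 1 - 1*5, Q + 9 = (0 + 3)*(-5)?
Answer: -9424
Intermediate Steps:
Q = -24 (Q = -9 + (0 + 3)*(-5) = -9 + 3*(-5) = -9 - 15 = -24)
b(v) = -24 + v
I = -4 (I = 1 - 5 = -4)
t(G) = -8*G (t(G) = (-4*2)*G = -8*G)
t(-38)*b(-7/1) = (-8*(-38))*(-24 - 7/1) = 304*(-24 - 7*1) = 304*(-24 - 7) = 304*(-31) = -9424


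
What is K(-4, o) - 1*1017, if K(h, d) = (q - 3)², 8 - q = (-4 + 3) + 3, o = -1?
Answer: -1008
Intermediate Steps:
q = 6 (q = 8 - ((-4 + 3) + 3) = 8 - (-1 + 3) = 8 - 1*2 = 8 - 2 = 6)
K(h, d) = 9 (K(h, d) = (6 - 3)² = 3² = 9)
K(-4, o) - 1*1017 = 9 - 1*1017 = 9 - 1017 = -1008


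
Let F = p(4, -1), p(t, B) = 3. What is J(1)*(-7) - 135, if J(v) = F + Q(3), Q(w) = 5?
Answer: -191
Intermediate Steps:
F = 3
J(v) = 8 (J(v) = 3 + 5 = 8)
J(1)*(-7) - 135 = 8*(-7) - 135 = -56 - 135 = -191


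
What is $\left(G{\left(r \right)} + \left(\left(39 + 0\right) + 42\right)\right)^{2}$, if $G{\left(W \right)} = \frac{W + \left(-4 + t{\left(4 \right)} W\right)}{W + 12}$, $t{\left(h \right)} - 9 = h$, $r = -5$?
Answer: $\frac{243049}{49} \approx 4960.2$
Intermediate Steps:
$t{\left(h \right)} = 9 + h$
$G{\left(W \right)} = \frac{-4 + 14 W}{12 + W}$ ($G{\left(W \right)} = \frac{W + \left(-4 + \left(9 + 4\right) W\right)}{W + 12} = \frac{W + \left(-4 + 13 W\right)}{12 + W} = \frac{-4 + 14 W}{12 + W}$)
$\left(G{\left(r \right)} + \left(\left(39 + 0\right) + 42\right)\right)^{2} = \left(\frac{2 \left(-2 + 7 \left(-5\right)\right)}{12 - 5} + \left(\left(39 + 0\right) + 42\right)\right)^{2} = \left(\frac{2 \left(-2 - 35\right)}{7} + \left(39 + 42\right)\right)^{2} = \left(2 \cdot \frac{1}{7} \left(-37\right) + 81\right)^{2} = \left(- \frac{74}{7} + 81\right)^{2} = \left(\frac{493}{7}\right)^{2} = \frac{243049}{49}$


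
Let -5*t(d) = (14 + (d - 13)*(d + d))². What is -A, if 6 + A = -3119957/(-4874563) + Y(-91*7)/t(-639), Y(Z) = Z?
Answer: 3628256911189345549/676919735358260540 ≈ 5.3600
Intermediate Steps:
t(d) = -(14 + 2*d*(-13 + d))²/5 (t(d) = -(14 + (d - 13)*(d + d))²/5 = -(14 + (-13 + d)*(2*d))²/5 = -(14 + 2*d*(-13 + d))²/5)
A = -3628256911189345549/676919735358260540 (A = -6 + (-3119957/(-4874563) + (-91*7)/((-4*(7 + (-639)² - 13*(-639))²/5))) = -6 + (-3119957*(-1/4874563) - 637*(-5/(4*(7 + 408321 + 8307)²))) = -6 + (3119957/4874563 - 637/((-⅘*416635²))) = -6 + (3119957/4874563 - 637/((-⅘*173584723225))) = -6 + (3119957/4874563 - 637/(-138867778580)) = -6 + (3119957/4874563 - 637*(-1/138867778580)) = -6 + (3119957/4874563 + 637/138867778580) = -6 + 433261500960217691/676919735358260540 = -3628256911189345549/676919735358260540 ≈ -5.3600)
-A = -1*(-3628256911189345549/676919735358260540) = 3628256911189345549/676919735358260540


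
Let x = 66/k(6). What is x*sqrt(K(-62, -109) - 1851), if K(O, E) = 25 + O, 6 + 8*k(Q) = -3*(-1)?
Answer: -704*I*sqrt(118) ≈ -7647.4*I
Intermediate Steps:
k(Q) = -3/8 (k(Q) = -3/4 + (-3*(-1))/8 = -3/4 + (1/8)*3 = -3/4 + 3/8 = -3/8)
x = -176 (x = 66/(-3/8) = 66*(-8/3) = -176)
x*sqrt(K(-62, -109) - 1851) = -176*sqrt((25 - 62) - 1851) = -176*sqrt(-37 - 1851) = -704*I*sqrt(118)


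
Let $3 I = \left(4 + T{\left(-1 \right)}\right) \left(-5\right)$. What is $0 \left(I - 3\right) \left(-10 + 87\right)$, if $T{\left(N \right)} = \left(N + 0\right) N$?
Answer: $0$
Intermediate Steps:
$T{\left(N \right)} = N^{2}$ ($T{\left(N \right)} = N N = N^{2}$)
$I = - \frac{25}{3}$ ($I = \frac{\left(4 + \left(-1\right)^{2}\right) \left(-5\right)}{3} = \frac{\left(4 + 1\right) \left(-5\right)}{3} = \frac{5 \left(-5\right)}{3} = \frac{1}{3} \left(-25\right) = - \frac{25}{3} \approx -8.3333$)
$0 \left(I - 3\right) \left(-10 + 87\right) = 0 \left(- \frac{25}{3} - 3\right) \left(-10 + 87\right) = 0 \left(- \frac{34}{3}\right) 77 = 0 \cdot 77 = 0$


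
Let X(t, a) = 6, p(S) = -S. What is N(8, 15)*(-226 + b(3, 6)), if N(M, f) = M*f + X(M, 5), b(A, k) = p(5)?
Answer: -29106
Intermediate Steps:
b(A, k) = -5 (b(A, k) = -1*5 = -5)
N(M, f) = 6 + M*f (N(M, f) = M*f + 6 = 6 + M*f)
N(8, 15)*(-226 + b(3, 6)) = (6 + 8*15)*(-226 - 5) = (6 + 120)*(-231) = 126*(-231) = -29106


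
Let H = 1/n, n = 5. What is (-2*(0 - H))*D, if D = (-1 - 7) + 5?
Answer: -6/5 ≈ -1.2000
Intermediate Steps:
D = -3 (D = -8 + 5 = -3)
H = ⅕ (H = 1/5 = ⅕ ≈ 0.20000)
(-2*(0 - H))*D = -2*(0 - 1*⅕)*(-3) = -2*(0 - ⅕)*(-3) = -2*(-⅕)*(-3) = (⅖)*(-3) = -6/5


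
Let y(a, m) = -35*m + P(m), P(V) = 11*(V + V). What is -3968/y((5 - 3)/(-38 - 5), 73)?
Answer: 3968/949 ≈ 4.1812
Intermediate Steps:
P(V) = 22*V (P(V) = 11*(2*V) = 22*V)
y(a, m) = -13*m (y(a, m) = -35*m + 22*m = -13*m)
-3968/y((5 - 3)/(-38 - 5), 73) = -3968/((-13*73)) = -3968/(-949) = -3968*(-1/949) = 3968/949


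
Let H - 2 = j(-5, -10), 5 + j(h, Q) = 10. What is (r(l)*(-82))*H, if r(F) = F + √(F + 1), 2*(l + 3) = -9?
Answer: 4305 - 287*I*√26 ≈ 4305.0 - 1463.4*I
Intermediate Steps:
l = -15/2 (l = -3 + (½)*(-9) = -3 - 9/2 = -15/2 ≈ -7.5000)
j(h, Q) = 5 (j(h, Q) = -5 + 10 = 5)
H = 7 (H = 2 + 5 = 7)
r(F) = F + √(1 + F)
(r(l)*(-82))*H = ((-15/2 + √(1 - 15/2))*(-82))*7 = ((-15/2 + √(-13/2))*(-82))*7 = ((-15/2 + I*√26/2)*(-82))*7 = (615 - 41*I*√26)*7 = 4305 - 287*I*√26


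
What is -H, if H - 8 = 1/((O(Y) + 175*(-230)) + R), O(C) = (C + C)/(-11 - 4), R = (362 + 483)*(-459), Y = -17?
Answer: -51372313/6421541 ≈ -8.0000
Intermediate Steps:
R = -387855 (R = 845*(-459) = -387855)
O(C) = -2*C/15 (O(C) = (2*C)/(-15) = (2*C)*(-1/15) = -2*C/15)
H = 51372313/6421541 (H = 8 + 1/((-2/15*(-17) + 175*(-230)) - 387855) = 8 + 1/((34/15 - 40250) - 387855) = 8 + 1/(-603716/15 - 387855) = 8 + 1/(-6421541/15) = 8 - 15/6421541 = 51372313/6421541 ≈ 8.0000)
-H = -1*51372313/6421541 = -51372313/6421541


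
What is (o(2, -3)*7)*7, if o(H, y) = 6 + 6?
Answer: 588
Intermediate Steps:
o(H, y) = 12
(o(2, -3)*7)*7 = (12*7)*7 = 84*7 = 588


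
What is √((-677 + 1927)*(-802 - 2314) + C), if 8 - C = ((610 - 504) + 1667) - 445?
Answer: 32*I*√3805 ≈ 1973.9*I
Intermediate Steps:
C = -1320 (C = 8 - (((610 - 504) + 1667) - 445) = 8 - ((106 + 1667) - 445) = 8 - (1773 - 445) = 8 - 1*1328 = 8 - 1328 = -1320)
√((-677 + 1927)*(-802 - 2314) + C) = √((-677 + 1927)*(-802 - 2314) - 1320) = √(1250*(-3116) - 1320) = √(-3895000 - 1320) = √(-3896320) = 32*I*√3805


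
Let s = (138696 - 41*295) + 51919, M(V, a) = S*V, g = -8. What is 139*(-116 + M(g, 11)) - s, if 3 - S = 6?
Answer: -191308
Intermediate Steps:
S = -3 (S = 3 - 1*6 = 3 - 6 = -3)
M(V, a) = -3*V
s = 178520 (s = (138696 - 12095) + 51919 = 126601 + 51919 = 178520)
139*(-116 + M(g, 11)) - s = 139*(-116 - 3*(-8)) - 1*178520 = 139*(-116 + 24) - 178520 = 139*(-92) - 178520 = -12788 - 178520 = -191308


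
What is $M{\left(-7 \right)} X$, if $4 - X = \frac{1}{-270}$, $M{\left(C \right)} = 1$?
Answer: $\frac{1081}{270} \approx 4.0037$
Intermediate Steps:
$X = \frac{1081}{270}$ ($X = 4 - \frac{1}{-270} = 4 - - \frac{1}{270} = 4 + \frac{1}{270} = \frac{1081}{270} \approx 4.0037$)
$M{\left(-7 \right)} X = 1 \cdot \frac{1081}{270} = \frac{1081}{270}$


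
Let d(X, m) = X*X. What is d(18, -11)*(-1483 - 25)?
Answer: -488592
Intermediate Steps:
d(X, m) = X²
d(18, -11)*(-1483 - 25) = 18²*(-1483 - 25) = 324*(-1508) = -488592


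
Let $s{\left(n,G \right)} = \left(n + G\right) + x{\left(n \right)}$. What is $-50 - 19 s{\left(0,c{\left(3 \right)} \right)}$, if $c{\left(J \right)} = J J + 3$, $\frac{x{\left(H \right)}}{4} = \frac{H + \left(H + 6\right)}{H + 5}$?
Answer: $- \frac{1846}{5} \approx -369.2$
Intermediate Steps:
$x{\left(H \right)} = \frac{4 \left(6 + 2 H\right)}{5 + H}$ ($x{\left(H \right)} = 4 \frac{H + \left(H + 6\right)}{H + 5} = 4 \frac{H + \left(6 + H\right)}{5 + H} = 4 \frac{6 + 2 H}{5 + H} = \frac{4 \left(6 + 2 H\right)}{5 + H}$)
$c{\left(J \right)} = 3 + J^{2}$ ($c{\left(J \right)} = J^{2} + 3 = 3 + J^{2}$)
$s{\left(n,G \right)} = G + n + \frac{8 \left(3 + n\right)}{5 + n}$ ($s{\left(n,G \right)} = \left(n + G\right) + \frac{8 \left(3 + n\right)}{5 + n} = \left(G + n\right) + \frac{8 \left(3 + n\right)}{5 + n} = G + n + \frac{8 \left(3 + n\right)}{5 + n}$)
$-50 - 19 s{\left(0,c{\left(3 \right)} \right)} = -50 - 19 \frac{24 + 8 \cdot 0 + \left(5 + 0\right) \left(\left(3 + 3^{2}\right) + 0\right)}{5 + 0} = -50 - 19 \frac{24 + 0 + 5 \left(\left(3 + 9\right) + 0\right)}{5} = -50 - 19 \frac{24 + 0 + 5 \left(12 + 0\right)}{5} = -50 - 19 \frac{24 + 0 + 5 \cdot 12}{5} = -50 - 19 \frac{24 + 0 + 60}{5} = -50 - 19 \cdot \frac{1}{5} \cdot 84 = -50 - \frac{1596}{5} = - \frac{1846}{5}$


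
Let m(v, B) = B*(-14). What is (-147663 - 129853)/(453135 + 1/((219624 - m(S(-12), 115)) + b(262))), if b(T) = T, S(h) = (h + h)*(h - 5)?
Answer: -61468683936/100367589961 ≈ -0.61244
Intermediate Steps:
S(h) = 2*h*(-5 + h) (S(h) = (2*h)*(-5 + h) = 2*h*(-5 + h))
m(v, B) = -14*B
(-147663 - 129853)/(453135 + 1/((219624 - m(S(-12), 115)) + b(262))) = (-147663 - 129853)/(453135 + 1/((219624 - (-14)*115) + 262)) = -277516/(453135 + 1/((219624 - 1*(-1610)) + 262)) = -277516/(453135 + 1/((219624 + 1610) + 262)) = -277516/(453135 + 1/(221234 + 262)) = -277516/(453135 + 1/221496) = -277516/100367589961/221496 = -277516*221496/100367589961 = -61468683936/100367589961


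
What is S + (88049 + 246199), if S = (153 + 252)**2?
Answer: 498273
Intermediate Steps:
S = 164025 (S = 405**2 = 164025)
S + (88049 + 246199) = 164025 + (88049 + 246199) = 164025 + 334248 = 498273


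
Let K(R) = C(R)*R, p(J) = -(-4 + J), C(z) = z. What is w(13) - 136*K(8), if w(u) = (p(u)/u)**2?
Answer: -1470895/169 ≈ -8703.5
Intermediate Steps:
p(J) = 4 - J
K(R) = R**2 (K(R) = R*R = R**2)
w(u) = (4 - u)**2/u**2 (w(u) = ((4 - u)/u)**2 = (4 - u)**2/u**2)
w(13) - 136*K(8) = (-4 + 13)**2/13**2 - 136*8**2 = (1/169)*9**2 - 136*64 = (1/169)*81 - 8704 = 81/169 - 8704 = -1470895/169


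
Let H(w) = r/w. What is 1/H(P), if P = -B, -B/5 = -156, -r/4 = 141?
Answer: 65/47 ≈ 1.3830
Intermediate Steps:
r = -564 (r = -4*141 = -564)
B = 780 (B = -5*(-156) = 780)
P = -780 (P = -1*780 = -780)
H(w) = -564/w
1/H(P) = 1/(-564/(-780)) = 1/(-564*(-1/780)) = 1/(47/65) = 65/47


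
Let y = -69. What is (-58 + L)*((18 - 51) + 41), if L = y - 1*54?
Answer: -1448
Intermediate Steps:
L = -123 (L = -69 - 1*54 = -69 - 54 = -123)
(-58 + L)*((18 - 51) + 41) = (-58 - 123)*((18 - 51) + 41) = -181*(-33 + 41) = -181*8 = -1448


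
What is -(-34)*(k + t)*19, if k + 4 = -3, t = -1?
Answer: -5168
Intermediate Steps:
k = -7 (k = -4 - 3 = -7)
-(-34)*(k + t)*19 = -(-34)*(-7 - 1)*19 = -(-34)*(-8)*19 = -17*16*19 = -272*19 = -5168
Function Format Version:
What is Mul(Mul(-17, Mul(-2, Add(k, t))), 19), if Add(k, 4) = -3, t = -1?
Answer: -5168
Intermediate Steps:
k = -7 (k = Add(-4, -3) = -7)
Mul(Mul(-17, Mul(-2, Add(k, t))), 19) = Mul(Mul(-17, Mul(-2, Add(-7, -1))), 19) = Mul(Mul(-17, Mul(-2, -8)), 19) = Mul(Mul(-17, 16), 19) = Mul(-272, 19) = -5168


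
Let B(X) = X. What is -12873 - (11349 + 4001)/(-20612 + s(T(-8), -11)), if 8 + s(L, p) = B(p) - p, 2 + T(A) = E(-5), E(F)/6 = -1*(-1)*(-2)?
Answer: -26542591/2062 ≈ -12872.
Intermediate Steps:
E(F) = -12 (E(F) = 6*(-1*(-1)*(-2)) = 6*(1*(-2)) = 6*(-2) = -12)
T(A) = -14 (T(A) = -2 - 12 = -14)
s(L, p) = -8 (s(L, p) = -8 + (p - p) = -8 + 0 = -8)
-12873 - (11349 + 4001)/(-20612 + s(T(-8), -11)) = -12873 - (11349 + 4001)/(-20612 - 8) = -12873 - 15350/(-20620) = -12873 - 15350*(-1)/20620 = -12873 - 1*(-1535/2062) = -12873 + 1535/2062 = -26542591/2062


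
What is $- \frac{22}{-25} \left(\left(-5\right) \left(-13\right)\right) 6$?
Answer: $\frac{1716}{5} \approx 343.2$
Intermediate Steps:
$- \frac{22}{-25} \left(\left(-5\right) \left(-13\right)\right) 6 = \left(-22\right) \left(- \frac{1}{25}\right) 65 \cdot 6 = \frac{22}{25} \cdot 65 \cdot 6 = \frac{286}{5} \cdot 6 = \frac{1716}{5}$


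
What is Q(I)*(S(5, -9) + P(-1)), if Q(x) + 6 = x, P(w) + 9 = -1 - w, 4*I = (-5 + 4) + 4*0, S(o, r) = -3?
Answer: 75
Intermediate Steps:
I = -¼ (I = ((-5 + 4) + 4*0)/4 = (-1 + 0)/4 = (¼)*(-1) = -¼ ≈ -0.25000)
P(w) = -10 - w (P(w) = -9 + (-1 - w) = -10 - w)
Q(x) = -6 + x
Q(I)*(S(5, -9) + P(-1)) = (-6 - ¼)*(-3 + (-10 - 1*(-1))) = -25*(-3 + (-10 + 1))/4 = -25*(-3 - 9)/4 = -25/4*(-12) = 75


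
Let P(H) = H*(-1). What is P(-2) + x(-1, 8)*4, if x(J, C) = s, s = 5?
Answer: 22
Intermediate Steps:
P(H) = -H
x(J, C) = 5
P(-2) + x(-1, 8)*4 = -1*(-2) + 5*4 = 2 + 20 = 22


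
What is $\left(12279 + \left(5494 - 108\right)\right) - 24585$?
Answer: $-6920$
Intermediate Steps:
$\left(12279 + \left(5494 - 108\right)\right) - 24585 = \left(12279 + 5386\right) - 24585 = 17665 - 24585 = -6920$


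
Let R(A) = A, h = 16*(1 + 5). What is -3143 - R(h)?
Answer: -3239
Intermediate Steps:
h = 96 (h = 16*6 = 96)
-3143 - R(h) = -3143 - 1*96 = -3143 - 96 = -3239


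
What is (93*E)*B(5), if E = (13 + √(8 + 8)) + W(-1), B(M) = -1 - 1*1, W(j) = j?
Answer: -2976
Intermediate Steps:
B(M) = -2 (B(M) = -1 - 1 = -2)
E = 16 (E = (13 + √(8 + 8)) - 1 = (13 + √16) - 1 = (13 + 4) - 1 = 17 - 1 = 16)
(93*E)*B(5) = (93*16)*(-2) = 1488*(-2) = -2976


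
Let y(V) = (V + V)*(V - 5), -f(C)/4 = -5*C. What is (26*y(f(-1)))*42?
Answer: 1092000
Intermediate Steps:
f(C) = 20*C (f(C) = -(-20)*C = 20*C)
y(V) = 2*V*(-5 + V) (y(V) = (2*V)*(-5 + V) = 2*V*(-5 + V))
(26*y(f(-1)))*42 = (26*(2*(20*(-1))*(-5 + 20*(-1))))*42 = (26*(2*(-20)*(-5 - 20)))*42 = (26*(2*(-20)*(-25)))*42 = (26*1000)*42 = 26000*42 = 1092000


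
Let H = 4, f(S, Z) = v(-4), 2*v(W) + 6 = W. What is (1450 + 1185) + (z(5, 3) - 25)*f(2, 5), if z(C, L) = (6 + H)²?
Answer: 2260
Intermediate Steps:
v(W) = -3 + W/2
f(S, Z) = -5 (f(S, Z) = -3 + (½)*(-4) = -3 - 2 = -5)
z(C, L) = 100 (z(C, L) = (6 + 4)² = 10² = 100)
(1450 + 1185) + (z(5, 3) - 25)*f(2, 5) = (1450 + 1185) + (100 - 25)*(-5) = 2635 + 75*(-5) = 2635 - 375 = 2260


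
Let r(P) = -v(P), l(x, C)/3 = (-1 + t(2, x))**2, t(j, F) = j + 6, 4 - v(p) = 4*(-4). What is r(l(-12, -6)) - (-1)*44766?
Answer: 44746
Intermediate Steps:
v(p) = 20 (v(p) = 4 - 4*(-4) = 4 - 1*(-16) = 4 + 16 = 20)
t(j, F) = 6 + j
l(x, C) = 147 (l(x, C) = 3*(-1 + (6 + 2))**2 = 3*(-1 + 8)**2 = 3*7**2 = 3*49 = 147)
r(P) = -20 (r(P) = -1*20 = -20)
r(l(-12, -6)) - (-1)*44766 = -20 - (-1)*44766 = -20 - 1*(-44766) = -20 + 44766 = 44746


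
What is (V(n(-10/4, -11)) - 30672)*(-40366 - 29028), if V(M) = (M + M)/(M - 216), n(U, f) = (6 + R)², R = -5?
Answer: 457617483908/215 ≈ 2.1285e+9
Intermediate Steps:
n(U, f) = 1 (n(U, f) = (6 - 5)² = 1² = 1)
V(M) = 2*M/(-216 + M) (V(M) = (2*M)/(-216 + M) = 2*M/(-216 + M))
(V(n(-10/4, -11)) - 30672)*(-40366 - 29028) = (2*1/(-216 + 1) - 30672)*(-40366 - 29028) = (2*1/(-215) - 30672)*(-69394) = (2*1*(-1/215) - 30672)*(-69394) = (-2/215 - 30672)*(-69394) = -6594482/215*(-69394) = 457617483908/215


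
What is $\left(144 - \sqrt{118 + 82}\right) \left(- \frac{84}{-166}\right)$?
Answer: $\frac{6048}{83} - \frac{420 \sqrt{2}}{83} \approx 65.711$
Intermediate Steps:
$\left(144 - \sqrt{118 + 82}\right) \left(- \frac{84}{-166}\right) = \left(144 - \sqrt{200}\right) \left(\left(-84\right) \left(- \frac{1}{166}\right)\right) = \left(144 - 10 \sqrt{2}\right) \frac{42}{83} = \frac{6048}{83} - \frac{420 \sqrt{2}}{83}$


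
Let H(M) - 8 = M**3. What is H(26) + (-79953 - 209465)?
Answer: -271834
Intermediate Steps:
H(M) = 8 + M**3
H(26) + (-79953 - 209465) = (8 + 26**3) + (-79953 - 209465) = (8 + 17576) - 289418 = 17584 - 289418 = -271834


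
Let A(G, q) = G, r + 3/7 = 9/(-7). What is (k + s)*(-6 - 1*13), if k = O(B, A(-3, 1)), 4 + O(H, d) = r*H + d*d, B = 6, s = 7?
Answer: -228/7 ≈ -32.571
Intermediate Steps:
r = -12/7 (r = -3/7 + 9/(-7) = -3/7 + 9*(-1/7) = -3/7 - 9/7 = -12/7 ≈ -1.7143)
O(H, d) = -4 + d**2 - 12*H/7 (O(H, d) = -4 + (-12*H/7 + d*d) = -4 + (-12*H/7 + d**2) = -4 + (d**2 - 12*H/7) = -4 + d**2 - 12*H/7)
k = -37/7 (k = -4 + (-3)**2 - 12/7*6 = -4 + 9 - 72/7 = -37/7 ≈ -5.2857)
(k + s)*(-6 - 1*13) = (-37/7 + 7)*(-6 - 1*13) = 12*(-6 - 13)/7 = (12/7)*(-19) = -228/7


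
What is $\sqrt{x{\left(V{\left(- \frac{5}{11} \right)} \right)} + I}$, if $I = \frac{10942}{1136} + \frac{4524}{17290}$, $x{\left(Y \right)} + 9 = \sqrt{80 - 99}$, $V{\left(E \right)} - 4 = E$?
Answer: $\frac{\sqrt{31876451810 + 35668099600 i \sqrt{19}}}{188860} \approx 1.6345 + 1.3334 i$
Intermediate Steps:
$V{\left(E \right)} = 4 + E$
$x{\left(Y \right)} = -9 + i \sqrt{19}$ ($x{\left(Y \right)} = -9 + \sqrt{80 - 99} = -9 + \sqrt{-19} = -9 + i \sqrt{19}$)
$I = \frac{3737047}{377720}$ ($I = 10942 \cdot \frac{1}{1136} + 4524 \cdot \frac{1}{17290} = \frac{5471}{568} + \frac{174}{665} = \frac{3737047}{377720} \approx 9.8937$)
$\sqrt{x{\left(V{\left(- \frac{5}{11} \right)} \right)} + I} = \sqrt{\left(-9 + i \sqrt{19}\right) + \frac{3737047}{377720}} = \sqrt{\frac{337567}{377720} + i \sqrt{19}}$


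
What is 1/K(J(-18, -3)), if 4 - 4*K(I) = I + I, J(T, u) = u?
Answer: ⅖ ≈ 0.40000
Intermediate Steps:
K(I) = 1 - I/2 (K(I) = 1 - (I + I)/4 = 1 - I/2)
1/K(J(-18, -3)) = 1/(1 - ½*(-3)) = 1/(1 + 3/2) = 1/(5/2) = ⅖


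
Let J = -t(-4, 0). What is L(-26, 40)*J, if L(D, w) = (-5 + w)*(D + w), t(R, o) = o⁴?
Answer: 0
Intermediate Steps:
J = 0 (J = -1*0⁴ = -1*0 = 0)
L(-26, 40)*J = (40² - 5*(-26) - 5*40 - 26*40)*0 = (1600 + 130 - 200 - 1040)*0 = 490*0 = 0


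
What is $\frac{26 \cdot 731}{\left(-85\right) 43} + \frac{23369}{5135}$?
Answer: $- \frac{3333}{5135} \approx -0.64907$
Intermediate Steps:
$\frac{26 \cdot 731}{\left(-85\right) 43} + \frac{23369}{5135} = \frac{19006}{-3655} + 23369 \cdot \frac{1}{5135} = 19006 \left(- \frac{1}{3655}\right) + \frac{23369}{5135} = - \frac{26}{5} + \frac{23369}{5135} = - \frac{3333}{5135}$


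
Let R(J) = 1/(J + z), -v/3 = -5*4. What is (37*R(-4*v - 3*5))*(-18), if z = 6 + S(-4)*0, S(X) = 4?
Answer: 222/83 ≈ 2.6747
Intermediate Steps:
v = 60 (v = -(-15)*4 = -3*(-20) = 60)
z = 6 (z = 6 + 4*0 = 6 + 0 = 6)
R(J) = 1/(6 + J) (R(J) = 1/(J + 6) = 1/(6 + J))
(37*R(-4*v - 3*5))*(-18) = (37/(6 + (-4*60 - 3*5)))*(-18) = (37/(6 + (-240 - 15)))*(-18) = (37/(6 - 255))*(-18) = (37/(-249))*(-18) = (37*(-1/249))*(-18) = -37/249*(-18) = 222/83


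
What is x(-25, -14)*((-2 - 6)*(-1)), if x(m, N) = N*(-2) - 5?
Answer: 184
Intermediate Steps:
x(m, N) = -5 - 2*N (x(m, N) = -2*N - 5 = -5 - 2*N)
x(-25, -14)*((-2 - 6)*(-1)) = (-5 - 2*(-14))*((-2 - 6)*(-1)) = (-5 + 28)*(-8*(-1)) = 23*8 = 184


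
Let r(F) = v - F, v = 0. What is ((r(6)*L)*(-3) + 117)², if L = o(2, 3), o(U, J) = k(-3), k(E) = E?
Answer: 3969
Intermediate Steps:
o(U, J) = -3
L = -3
r(F) = -F (r(F) = 0 - F = -F)
((r(6)*L)*(-3) + 117)² = ((-1*6*(-3))*(-3) + 117)² = (-6*(-3)*(-3) + 117)² = (18*(-3) + 117)² = (-54 + 117)² = 63² = 3969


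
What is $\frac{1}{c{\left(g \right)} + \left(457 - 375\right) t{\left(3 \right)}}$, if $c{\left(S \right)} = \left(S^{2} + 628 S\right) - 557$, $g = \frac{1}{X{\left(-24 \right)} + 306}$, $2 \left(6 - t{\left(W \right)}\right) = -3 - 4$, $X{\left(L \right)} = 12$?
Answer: $\frac{101124}{22649233} \approx 0.0044648$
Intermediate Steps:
$t{\left(W \right)} = \frac{19}{2}$ ($t{\left(W \right)} = 6 - \frac{-3 - 4}{2} = 6 - - \frac{7}{2} = 6 + \frac{7}{2} = \frac{19}{2}$)
$g = \frac{1}{318}$ ($g = \frac{1}{12 + 306} = \frac{1}{318} \approx 0.0031447$)
$c{\left(S \right)} = -557 + S^{2} + 628 S$
$\frac{1}{c{\left(g \right)} + \left(457 - 375\right) t{\left(3 \right)}} = \frac{1}{\left(-557 + \left(\frac{1}{318}\right)^{2} + 628 \cdot \frac{1}{318}\right) + \left(457 - 375\right) \frac{19}{2}} = \frac{1}{\left(-557 + \frac{1}{101124} + \frac{314}{159}\right) + 82 \cdot \frac{19}{2}} = \frac{1}{- \frac{56126363}{101124} + 779} = \frac{1}{\frac{22649233}{101124}} = \frac{101124}{22649233}$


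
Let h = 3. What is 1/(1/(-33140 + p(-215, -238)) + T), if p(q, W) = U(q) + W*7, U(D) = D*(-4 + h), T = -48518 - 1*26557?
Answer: -34591/2596919326 ≈ -1.3320e-5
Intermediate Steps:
T = -75075 (T = -48518 - 26557 = -75075)
U(D) = -D (U(D) = D*(-4 + 3) = D*(-1) = -D)
p(q, W) = -q + 7*W (p(q, W) = -q + W*7 = -q + 7*W)
1/(1/(-33140 + p(-215, -238)) + T) = 1/(1/(-33140 + (-1*(-215) + 7*(-238))) - 75075) = 1/(1/(-33140 + (215 - 1666)) - 75075) = 1/(1/(-33140 - 1451) - 75075) = 1/(1/(-34591) - 75075) = 1/(-1/34591 - 75075) = 1/(-2596919326/34591) = -34591/2596919326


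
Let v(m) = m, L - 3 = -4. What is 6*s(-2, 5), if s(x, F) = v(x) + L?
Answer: -18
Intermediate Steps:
L = -1 (L = 3 - 4 = -1)
s(x, F) = -1 + x (s(x, F) = x - 1 = -1 + x)
6*s(-2, 5) = 6*(-1 - 2) = 6*(-3) = -18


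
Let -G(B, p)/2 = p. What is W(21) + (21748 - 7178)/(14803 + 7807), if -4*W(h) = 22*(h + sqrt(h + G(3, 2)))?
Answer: -519377/4522 - 11*sqrt(17)/2 ≈ -137.53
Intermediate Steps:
G(B, p) = -2*p
W(h) = -11*h/2 - 11*sqrt(-4 + h)/2 (W(h) = -11*(h + sqrt(h - 2*2))/2 = -11*(h + sqrt(h - 4))/2 = -11*(h + sqrt(-4 + h))/2 = -(22*h + 22*sqrt(-4 + h))/4 = -11*h/2 - 11*sqrt(-4 + h)/2)
W(21) + (21748 - 7178)/(14803 + 7807) = (-11/2*21 - 11*sqrt(-4 + 21)/2) + (21748 - 7178)/(14803 + 7807) = (-231/2 - 11*sqrt(17)/2) + 14570/22610 = (-231/2 - 11*sqrt(17)/2) + 14570*(1/22610) = (-231/2 - 11*sqrt(17)/2) + 1457/2261 = -519377/4522 - 11*sqrt(17)/2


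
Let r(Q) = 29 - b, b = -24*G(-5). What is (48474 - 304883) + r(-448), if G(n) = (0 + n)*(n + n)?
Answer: -255180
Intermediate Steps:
G(n) = 2*n² (G(n) = n*(2*n) = 2*n²)
b = -1200 (b = -48*(-5)² = -48*25 = -24*50 = -1200)
r(Q) = 1229 (r(Q) = 29 - 1*(-1200) = 29 + 1200 = 1229)
(48474 - 304883) + r(-448) = (48474 - 304883) + 1229 = -256409 + 1229 = -255180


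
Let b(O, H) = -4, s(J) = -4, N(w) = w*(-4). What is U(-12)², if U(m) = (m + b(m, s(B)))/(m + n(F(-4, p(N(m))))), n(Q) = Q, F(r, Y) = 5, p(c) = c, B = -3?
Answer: 256/49 ≈ 5.2245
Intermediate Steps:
N(w) = -4*w
U(m) = (-4 + m)/(5 + m) (U(m) = (m - 4)/(m + 5) = (-4 + m)/(5 + m))
U(-12)² = ((-4 - 12)/(5 - 12))² = (-16/(-7))² = (-⅐*(-16))² = (16/7)² = 256/49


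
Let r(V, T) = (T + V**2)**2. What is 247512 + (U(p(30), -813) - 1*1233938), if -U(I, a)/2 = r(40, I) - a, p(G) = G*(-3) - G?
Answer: -5368852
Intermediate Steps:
p(G) = -4*G (p(G) = -3*G - G = -4*G)
U(I, a) = -2*(1600 + I)**2 + 2*a (U(I, a) = -2*((I + 40**2)**2 - a) = -2*((I + 1600)**2 - a) = -2*((1600 + I)**2 - a) = -2*(1600 + I)**2 + 2*a)
247512 + (U(p(30), -813) - 1*1233938) = 247512 + ((-2*(1600 - 4*30)**2 + 2*(-813)) - 1*1233938) = 247512 + ((-2*(1600 - 120)**2 - 1626) - 1233938) = 247512 + ((-2*1480**2 - 1626) - 1233938) = 247512 + ((-2*2190400 - 1626) - 1233938) = 247512 + ((-4380800 - 1626) - 1233938) = 247512 + (-4382426 - 1233938) = 247512 - 5616364 = -5368852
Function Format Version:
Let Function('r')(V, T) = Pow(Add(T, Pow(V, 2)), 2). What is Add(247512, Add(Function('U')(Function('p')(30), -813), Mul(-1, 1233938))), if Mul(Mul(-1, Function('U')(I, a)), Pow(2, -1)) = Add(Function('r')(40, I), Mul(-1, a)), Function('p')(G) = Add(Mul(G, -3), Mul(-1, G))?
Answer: -5368852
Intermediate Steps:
Function('p')(G) = Mul(-4, G) (Function('p')(G) = Add(Mul(-3, G), Mul(-1, G)) = Mul(-4, G))
Function('U')(I, a) = Add(Mul(-2, Pow(Add(1600, I), 2)), Mul(2, a)) (Function('U')(I, a) = Mul(-2, Add(Pow(Add(I, Pow(40, 2)), 2), Mul(-1, a))) = Mul(-2, Add(Pow(Add(I, 1600), 2), Mul(-1, a))) = Mul(-2, Add(Pow(Add(1600, I), 2), Mul(-1, a))) = Add(Mul(-2, Pow(Add(1600, I), 2)), Mul(2, a)))
Add(247512, Add(Function('U')(Function('p')(30), -813), Mul(-1, 1233938))) = Add(247512, Add(Add(Mul(-2, Pow(Add(1600, Mul(-4, 30)), 2)), Mul(2, -813)), Mul(-1, 1233938))) = Add(247512, Add(Add(Mul(-2, Pow(Add(1600, -120), 2)), -1626), -1233938)) = Add(247512, Add(Add(Mul(-2, Pow(1480, 2)), -1626), -1233938)) = Add(247512, Add(Add(Mul(-2, 2190400), -1626), -1233938)) = Add(247512, Add(Add(-4380800, -1626), -1233938)) = Add(247512, Add(-4382426, -1233938)) = Add(247512, -5616364) = -5368852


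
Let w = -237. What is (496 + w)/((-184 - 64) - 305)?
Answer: -37/79 ≈ -0.46835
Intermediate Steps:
(496 + w)/((-184 - 64) - 305) = (496 - 237)/((-184 - 64) - 305) = 259/(-248 - 305) = 259/(-553) = 259*(-1/553) = -37/79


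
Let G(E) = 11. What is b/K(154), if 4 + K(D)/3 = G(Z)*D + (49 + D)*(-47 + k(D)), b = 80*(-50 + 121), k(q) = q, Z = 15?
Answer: 5680/70233 ≈ 0.080874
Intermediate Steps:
b = 5680 (b = 80*71 = 5680)
K(D) = -12 + 33*D + 3*(-47 + D)*(49 + D) (K(D) = -12 + 3*(11*D + (49 + D)*(-47 + D)) = -12 + 3*(11*D + (-47 + D)*(49 + D)) = -12 + (33*D + 3*(-47 + D)*(49 + D)) = -12 + 33*D + 3*(-47 + D)*(49 + D))
b/K(154) = 5680/(-6921 + 3*154² + 39*154) = 5680/(-6921 + 3*23716 + 6006) = 5680/(-6921 + 71148 + 6006) = 5680/70233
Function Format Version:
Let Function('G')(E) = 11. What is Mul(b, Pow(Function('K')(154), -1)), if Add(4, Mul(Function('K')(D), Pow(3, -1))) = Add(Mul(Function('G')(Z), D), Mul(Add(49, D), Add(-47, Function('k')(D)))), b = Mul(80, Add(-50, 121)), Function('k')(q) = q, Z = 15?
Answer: Rational(5680, 70233) ≈ 0.080874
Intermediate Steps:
b = 5680 (b = Mul(80, 71) = 5680)
Function('K')(D) = Add(-12, Mul(33, D), Mul(3, Add(-47, D), Add(49, D))) (Function('K')(D) = Add(-12, Mul(3, Add(Mul(11, D), Mul(Add(49, D), Add(-47, D))))) = Add(-12, Mul(3, Add(Mul(11, D), Mul(Add(-47, D), Add(49, D))))) = Add(-12, Add(Mul(33, D), Mul(3, Add(-47, D), Add(49, D)))) = Add(-12, Mul(33, D), Mul(3, Add(-47, D), Add(49, D))))
Mul(b, Pow(Function('K')(154), -1)) = Mul(5680, Pow(Add(-6921, Mul(3, Pow(154, 2)), Mul(39, 154)), -1)) = Mul(5680, Pow(Add(-6921, Mul(3, 23716), 6006), -1)) = Mul(5680, Pow(Add(-6921, 71148, 6006), -1)) = Mul(5680, Pow(70233, -1)) = Mul(5680, Rational(1, 70233)) = Rational(5680, 70233)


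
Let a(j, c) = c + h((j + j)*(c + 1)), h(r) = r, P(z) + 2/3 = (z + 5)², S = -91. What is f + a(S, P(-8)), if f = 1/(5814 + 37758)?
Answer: -24550401/14524 ≈ -1690.3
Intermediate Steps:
f = 1/43572 ≈ 2.2951e-5
P(z) = -⅔ + (5 + z)² (P(z) = -⅔ + (z + 5)² = -⅔ + (5 + z)²)
a(j, c) = c + 2*j*(1 + c) (a(j, c) = c + (j + j)*(c + 1) = c + (2*j)*(1 + c) = c + 2*j*(1 + c))
f + a(S, P(-8)) = 1/43572 + ((-⅔ + (5 - 8)²) + 2*(-91)*(1 + (-⅔ + (5 - 8)²))) = 1/43572 + ((-⅔ + (-3)²) + 2*(-91)*(1 + (-⅔ + (-3)²))) = 1/43572 + ((-⅔ + 9) + 2*(-91)*(1 + (-⅔ + 9))) = 1/43572 + (25/3 + 2*(-91)*(1 + 25/3)) = 1/43572 + (25/3 + 2*(-91)*(28/3)) = 1/43572 + (25/3 - 5096/3) = 1/43572 - 5071/3 = -24550401/14524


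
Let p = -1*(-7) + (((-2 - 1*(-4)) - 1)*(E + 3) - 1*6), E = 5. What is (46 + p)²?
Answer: 3025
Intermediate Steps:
p = 9 (p = -1*(-7) + (((-2 - 1*(-4)) - 1)*(5 + 3) - 1*6) = 7 + (((-2 + 4) - 1)*8 - 6) = 7 + ((2 - 1)*8 - 6) = 7 + (1*8 - 6) = 7 + (8 - 6) = 7 + 2 = 9)
(46 + p)² = (46 + 9)² = 55² = 3025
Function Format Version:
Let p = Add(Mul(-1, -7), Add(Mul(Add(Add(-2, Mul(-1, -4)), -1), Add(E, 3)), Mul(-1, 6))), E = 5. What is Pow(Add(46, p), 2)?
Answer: 3025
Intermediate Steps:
p = 9 (p = Add(Mul(-1, -7), Add(Mul(Add(Add(-2, Mul(-1, -4)), -1), Add(5, 3)), Mul(-1, 6))) = Add(7, Add(Mul(Add(Add(-2, 4), -1), 8), -6)) = Add(7, Add(Mul(Add(2, -1), 8), -6)) = Add(7, Add(Mul(1, 8), -6)) = Add(7, Add(8, -6)) = Add(7, 2) = 9)
Pow(Add(46, p), 2) = Pow(Add(46, 9), 2) = Pow(55, 2) = 3025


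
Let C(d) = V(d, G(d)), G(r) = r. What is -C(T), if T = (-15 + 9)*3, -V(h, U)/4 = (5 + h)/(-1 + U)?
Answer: 52/19 ≈ 2.7368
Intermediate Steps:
V(h, U) = -4*(5 + h)/(-1 + U)
T = -18 (T = -6*3 = -18)
C(d) = 4*(-5 - d)/(-1 + d)
-C(T) = -4*(-5 - 1*(-18))/(-1 - 18) = -4*(-5 + 18)/(-19) = -4*(-1)*13/19 = -1*(-52/19) = 52/19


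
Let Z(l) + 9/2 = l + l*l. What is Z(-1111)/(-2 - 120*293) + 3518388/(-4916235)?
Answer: -4124294400099/115243103380 ≈ -35.788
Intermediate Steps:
Z(l) = -9/2 + l + l**2 (Z(l) = -9/2 + (l + l*l) = -9/2 + (l + l**2) = -9/2 + l + l**2)
Z(-1111)/(-2 - 120*293) + 3518388/(-4916235) = (-9/2 - 1111 + (-1111)**2)/(-2 - 120*293) + 3518388/(-4916235) = (-9/2 - 1111 + 1234321)/(-2 - 35160) + 3518388*(-1/4916235) = (2466411/2)/(-35162) - 1172796/1638745 = (2466411/2)*(-1/35162) - 1172796/1638745 = -2466411/70324 - 1172796/1638745 = -4124294400099/115243103380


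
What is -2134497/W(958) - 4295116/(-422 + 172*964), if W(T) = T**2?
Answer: -2147459380733/75892658452 ≈ -28.296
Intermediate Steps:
-2134497/W(958) - 4295116/(-422 + 172*964) = -2134497/(958**2) - 4295116/(-422 + 172*964) = -2134497/917764 - 4295116/(-422 + 165808) = -2134497*1/917764 - 4295116/165386 = -2134497/917764 - 4295116*1/165386 = -2134497/917764 - 2147558/82693 = -2147459380733/75892658452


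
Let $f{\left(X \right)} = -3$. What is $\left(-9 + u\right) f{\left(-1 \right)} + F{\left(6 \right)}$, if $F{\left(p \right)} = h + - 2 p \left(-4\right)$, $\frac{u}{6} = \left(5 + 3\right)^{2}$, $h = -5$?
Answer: $-1082$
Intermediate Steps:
$u = 384$ ($u = 6 \left(5 + 3\right)^{2} = 6 \cdot 8^{2} = 6 \cdot 64 = 384$)
$F{\left(p \right)} = -5 + 8 p$ ($F{\left(p \right)} = -5 + - 2 p \left(-4\right) = -5 + 8 p$)
$\left(-9 + u\right) f{\left(-1 \right)} + F{\left(6 \right)} = \left(-9 + 384\right) \left(-3\right) + \left(-5 + 8 \cdot 6\right) = 375 \left(-3\right) + \left(-5 + 48\right) = -1125 + 43 = -1082$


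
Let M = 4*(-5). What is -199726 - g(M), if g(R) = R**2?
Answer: -200126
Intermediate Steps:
M = -20
-199726 - g(M) = -199726 - 1*(-20)**2 = -199726 - 1*400 = -199726 - 400 = -200126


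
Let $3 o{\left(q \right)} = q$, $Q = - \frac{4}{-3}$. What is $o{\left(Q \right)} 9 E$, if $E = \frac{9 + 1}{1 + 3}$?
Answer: $10$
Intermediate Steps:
$Q = \frac{4}{3}$ ($Q = \left(-4\right) \left(- \frac{1}{3}\right) = \frac{4}{3} \approx 1.3333$)
$o{\left(q \right)} = \frac{q}{3}$
$E = \frac{5}{2}$ ($E = \frac{10}{4} = 10 \cdot \frac{1}{4} = \frac{5}{2} \approx 2.5$)
$o{\left(Q \right)} 9 E = \frac{1}{3} \cdot \frac{4}{3} \cdot 9 \cdot \frac{5}{2} = \frac{4}{9} \cdot 9 \cdot \frac{5}{2} = 4 \cdot \frac{5}{2} = 10$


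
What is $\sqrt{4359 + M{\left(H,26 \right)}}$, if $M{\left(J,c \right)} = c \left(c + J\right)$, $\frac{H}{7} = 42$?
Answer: $\sqrt{12679} \approx 112.6$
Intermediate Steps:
$H = 294$ ($H = 7 \cdot 42 = 294$)
$M{\left(J,c \right)} = c \left(J + c\right)$
$\sqrt{4359 + M{\left(H,26 \right)}} = \sqrt{4359 + 26 \left(294 + 26\right)} = \sqrt{4359 + 26 \cdot 320} = \sqrt{4359 + 8320} = \sqrt{12679}$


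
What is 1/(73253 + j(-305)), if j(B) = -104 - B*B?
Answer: -1/19876 ≈ -5.0312e-5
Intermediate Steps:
j(B) = -104 - B**2
1/(73253 + j(-305)) = 1/(73253 + (-104 - 1*(-305)**2)) = 1/(73253 + (-104 - 1*93025)) = 1/(73253 + (-104 - 93025)) = 1/(73253 - 93129) = 1/(-19876) = -1/19876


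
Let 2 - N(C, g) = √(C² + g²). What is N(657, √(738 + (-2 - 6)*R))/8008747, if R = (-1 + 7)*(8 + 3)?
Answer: 2/8008747 - √431859/8008747 ≈ -8.1806e-5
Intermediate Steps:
R = 66 (R = 6*11 = 66)
N(C, g) = 2 - √(C² + g²)
N(657, √(738 + (-2 - 6)*R))/8008747 = (2 - √(657² + (√(738 + (-2 - 6)*66))²))/8008747 = (2 - √(431649 + (√(738 - 8*66))²))*(1/8008747) = (2 - √(431649 + (√(738 - 528))²))*(1/8008747) = (2 - √(431649 + (√210)²))*(1/8008747) = (2 - √(431649 + 210))*(1/8008747) = (2 - √431859)*(1/8008747) = 2/8008747 - √431859/8008747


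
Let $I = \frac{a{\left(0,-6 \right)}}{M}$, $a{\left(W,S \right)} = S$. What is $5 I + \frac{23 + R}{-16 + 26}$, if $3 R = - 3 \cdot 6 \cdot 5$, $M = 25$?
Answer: $- \frac{19}{10} \approx -1.9$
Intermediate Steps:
$R = -30$ ($R = \frac{\left(-3\right) 6 \cdot 5}{3} = \frac{\left(-3\right) 30}{3} = \frac{1}{3} \left(-90\right) = -30$)
$I = - \frac{6}{25} \approx -0.24$
$5 I + \frac{23 + R}{-16 + 26} = 5 \left(- \frac{6}{25}\right) + \frac{23 - 30}{-16 + 26} = - \frac{6}{5} - \frac{7}{10} = - \frac{19}{10}$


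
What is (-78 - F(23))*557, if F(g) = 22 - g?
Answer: -42889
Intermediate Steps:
(-78 - F(23))*557 = (-78 - (22 - 1*23))*557 = (-78 - (22 - 23))*557 = (-78 - 1*(-1))*557 = (-78 + 1)*557 = -77*557 = -42889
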